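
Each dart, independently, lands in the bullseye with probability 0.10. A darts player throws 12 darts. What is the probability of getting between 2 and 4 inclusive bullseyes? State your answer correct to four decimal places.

0.3367

X ~ Binomial(12, 0.10); P(2 ≤ X ≤ 4) = Σ C(12,k) p^k (1−p)^(12−k) over k:
  k=2: C(12,2)·0.10^2·0.90^10 = 0.230128
  k=3: C(12,3)·0.10^3·0.90^9 = 0.085233
  k=4: C(12,4)·0.10^4·0.90^8 = 0.021308
Total = 0.336668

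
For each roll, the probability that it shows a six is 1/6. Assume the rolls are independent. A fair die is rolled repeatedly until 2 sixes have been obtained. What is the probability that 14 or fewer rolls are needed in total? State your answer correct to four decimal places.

Finishing within 14 rolls ⇔ at least 2 successes in the first 14. With X ~ Binomial(14, 0.166667), P(Y ≤ 14) = 1 − P(X ≤ 1).
  k=0: C(14,0)·0.166667^0·0.833333^14 = 0.077887
  k=1: C(14,1)·0.166667^1·0.833333^13 = 0.218082
1 − 0.295969 = 0.704031

0.7040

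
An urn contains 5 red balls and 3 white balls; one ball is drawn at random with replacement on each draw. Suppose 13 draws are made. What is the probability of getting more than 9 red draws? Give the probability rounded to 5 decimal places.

0.21906

X ~ Binomial(13, 0.625); P(X ≥ 10) = Σ C(13,k) p^k (1−p)^(13−k) over k:
  k=10: C(13,10)·0.625^10·0.375^3 = 0.1371703
  k=11: C(13,11)·0.625^11·0.375^2 = 0.0623501
  k=12: C(13,12)·0.625^12·0.375^1 = 0.0173195
  k=13: C(13,13)·0.625^13·0.375^0 = 0.0022204
Total = 0.2190603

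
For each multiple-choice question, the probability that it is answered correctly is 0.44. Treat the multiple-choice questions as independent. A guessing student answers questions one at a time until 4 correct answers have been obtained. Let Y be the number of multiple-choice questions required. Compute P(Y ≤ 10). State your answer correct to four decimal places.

0.7123

Finishing within 10 multiple-choice questions ⇔ at least 4 successes in the first 10. With X ~ Binomial(10, 0.44), P(Y ≤ 10) = 1 − P(X ≤ 3).
  k=0: C(10,0)·0.44^0·0.56^10 = 0.003033
  k=1: C(10,1)·0.44^1·0.56^9 = 0.023831
  k=2: C(10,2)·0.44^2·0.56^8 = 0.084260
  k=3: C(10,3)·0.44^3·0.56^7 = 0.176545
1 − 0.287669 = 0.712331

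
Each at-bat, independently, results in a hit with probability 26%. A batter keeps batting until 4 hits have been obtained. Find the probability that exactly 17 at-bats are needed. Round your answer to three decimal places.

0.051

Y = trial on which the fourth success occurs; negative binomial, r=4, p=0.26.
P(Y=17) = C(16,3) · p^4 · (1−p)^13
= 560 · 0.0045698 · 0.019953 = 0.05106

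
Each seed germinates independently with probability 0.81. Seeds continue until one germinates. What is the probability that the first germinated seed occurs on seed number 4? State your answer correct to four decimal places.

0.0056

Geometric (trials to first success), p = 0.81.
P(Y = 4) = (1−p)^3 · p = 0.006859 · 0.81 = 0.005556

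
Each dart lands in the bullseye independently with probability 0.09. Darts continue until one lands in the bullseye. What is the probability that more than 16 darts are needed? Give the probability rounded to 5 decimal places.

Y = number of darts to the first success; geometric, p = 0.09.
P(Y > 16) = P(first 16 all fail) = (1−p)^16 = 0.2211374

0.22114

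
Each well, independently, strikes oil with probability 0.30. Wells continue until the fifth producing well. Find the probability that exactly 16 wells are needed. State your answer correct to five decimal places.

0.06559

Y = trial on which the fifth success occurs; negative binomial, r=5, p=0.30.
P(Y=16) = C(15,4) · p^5 · (1−p)^11
= 1365 · 0.00243 · 0.019773 = 0.0655869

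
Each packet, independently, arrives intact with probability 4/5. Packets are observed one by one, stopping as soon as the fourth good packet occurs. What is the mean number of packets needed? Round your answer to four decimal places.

Y = total packets until the fourth success; negative binomial with r=4, p=0.80.
E[Y] = r / p = 4 / 0.80 = 5.000000

5.0000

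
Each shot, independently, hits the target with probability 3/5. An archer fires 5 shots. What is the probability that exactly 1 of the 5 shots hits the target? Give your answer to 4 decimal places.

X ~ Binomial(n=5, p=0.60).
P(X=1) = C(5,1) · p^1 · (1−p)^4
= 5 · 0.6 · 0.0256 = 0.076800

0.0768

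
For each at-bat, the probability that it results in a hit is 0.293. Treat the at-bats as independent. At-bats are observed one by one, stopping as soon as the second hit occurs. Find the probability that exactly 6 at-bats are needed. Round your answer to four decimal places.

Y = trial on which the second success occurs; negative binomial, r=2, p=0.293.
P(Y=6) = C(5,1) · p^2 · (1−p)^4
= 5 · 0.085849 · 0.24985 = 0.107246

0.1072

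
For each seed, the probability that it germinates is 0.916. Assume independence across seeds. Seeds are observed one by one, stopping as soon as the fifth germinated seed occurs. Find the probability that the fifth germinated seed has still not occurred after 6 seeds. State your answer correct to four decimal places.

Needing more than 6 seeds ⇔ fewer than 5 successes in the first 6. With X ~ Binomial(6, 0.916), P(Y > 6) = P(X ≤ 4).
  k=0: C(6,0)·0.916^0·0.084^6 = 0.000000
  k=1: C(6,1)·0.916^1·0.084^5 = 0.000023
  k=2: C(6,2)·0.916^2·0.084^4 = 0.000627
  k=3: C(6,3)·0.916^3·0.084^3 = 0.009111
  k=4: C(6,4)·0.916^4·0.084^2 = 0.074513
P(X ≤ 4) = 0.084274

0.0843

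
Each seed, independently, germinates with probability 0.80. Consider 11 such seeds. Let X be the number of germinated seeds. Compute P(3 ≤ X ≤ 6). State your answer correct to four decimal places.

0.0504

X ~ Binomial(11, 0.80); P(3 ≤ X ≤ 6) = Σ C(11,k) p^k (1−p)^(11−k) over k:
  k=3: C(11,3)·0.80^3·0.20^8 = 0.000216
  k=4: C(11,4)·0.80^4·0.20^7 = 0.001730
  k=5: C(11,5)·0.80^5·0.20^6 = 0.009689
  k=6: C(11,6)·0.80^6·0.20^5 = 0.038755
Total = 0.050391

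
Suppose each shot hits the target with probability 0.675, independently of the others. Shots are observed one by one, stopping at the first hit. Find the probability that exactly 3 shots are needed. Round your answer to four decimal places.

0.0713

Geometric (trials to first success), p = 0.675.
P(Y = 3) = (1−p)^2 · p = 0.10562 · 0.675 = 0.071297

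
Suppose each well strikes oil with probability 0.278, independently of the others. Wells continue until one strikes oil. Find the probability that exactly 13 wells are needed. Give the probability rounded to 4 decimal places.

0.0056

Geometric (trials to first success), p = 0.278.
P(Y = 13) = (1−p)^12 · p = 0.020065 · 0.278 = 0.005578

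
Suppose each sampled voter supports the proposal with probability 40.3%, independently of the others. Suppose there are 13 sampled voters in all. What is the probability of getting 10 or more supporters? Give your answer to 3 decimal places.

0.008

X ~ Binomial(13, 0.403); P(X ≥ 10) = Σ C(13,k) p^k (1−p)^(13−k) over k:
  k=10: C(13,10)·0.403^10·0.597^3 = 0.00688
  k=11: C(13,11)·0.403^11·0.597^2 = 0.00127
  k=12: C(13,12)·0.403^12·0.597^1 = 0.00014
  k=13: C(13,13)·0.403^13·0.597^0 = 0.00001
Total = 0.00829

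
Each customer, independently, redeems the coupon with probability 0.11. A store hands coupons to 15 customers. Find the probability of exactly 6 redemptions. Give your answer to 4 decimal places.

0.0031

X ~ Binomial(n=15, p=0.11).
P(X=6) = C(15,6) · p^6 · (1−p)^9
= 5005 · 1.7716e-06 · 0.35036 = 0.003106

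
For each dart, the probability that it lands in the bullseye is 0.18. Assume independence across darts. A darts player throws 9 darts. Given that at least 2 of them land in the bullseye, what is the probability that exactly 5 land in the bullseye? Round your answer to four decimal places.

0.0215

X ~ Binomial(9, 0.18). Want P(X=5 | X≥2) = P(X=5) / P(X≥2).
P(X=5) = C(9,5)·0.18^5·0.82^4 = 0.010764
P(X≥2) = 1 − 0.167620 − 0.331151 = 0.501230
Ratio = 0.010764 / 0.501230 = 0.021476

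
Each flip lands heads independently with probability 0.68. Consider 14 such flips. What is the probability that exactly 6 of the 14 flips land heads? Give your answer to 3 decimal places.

X ~ Binomial(n=14, p=0.68).
P(X=6) = C(14,6) · p^6 · (1−p)^8
= 3003 · 0.098867 · 0.00010995 = 0.03264

0.033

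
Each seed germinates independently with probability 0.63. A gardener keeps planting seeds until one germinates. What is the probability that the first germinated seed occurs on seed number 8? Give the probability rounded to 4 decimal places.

Geometric (trials to first success), p = 0.63.
P(Y = 8) = (1−p)^7 · p = 0.00094932 · 0.63 = 0.000598

0.0006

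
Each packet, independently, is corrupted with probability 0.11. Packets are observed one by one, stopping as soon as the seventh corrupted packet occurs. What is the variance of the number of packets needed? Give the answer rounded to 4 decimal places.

514.8760

Y = total packets until the seventh success; negative binomial with r=7, p=0.11.
Var(Y) = r(1−p)/p² = 7·0.89 / 0.11² = 514.876033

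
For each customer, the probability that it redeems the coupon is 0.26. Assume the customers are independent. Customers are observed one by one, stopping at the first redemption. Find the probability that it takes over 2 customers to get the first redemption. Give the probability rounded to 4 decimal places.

0.5476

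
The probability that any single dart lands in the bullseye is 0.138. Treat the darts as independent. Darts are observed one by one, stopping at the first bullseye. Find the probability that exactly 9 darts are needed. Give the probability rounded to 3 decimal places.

Geometric (trials to first success), p = 0.138.
P(Y = 9) = (1−p)^8 · p = 0.30483 · 0.138 = 0.04207

0.042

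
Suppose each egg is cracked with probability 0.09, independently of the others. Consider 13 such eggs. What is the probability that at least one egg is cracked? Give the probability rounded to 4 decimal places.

P(at least one) = 1 − P(none) = 1 − (1 − 0.09)^13
= 1 − 0.293453 = 0.706547

0.7065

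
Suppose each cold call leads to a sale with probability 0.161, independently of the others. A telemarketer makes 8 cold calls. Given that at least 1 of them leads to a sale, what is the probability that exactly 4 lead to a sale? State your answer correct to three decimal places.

0.031

X ~ Binomial(8, 0.161). Want P(X=4 | X≥1) = P(X=4) / P(X≥1).
P(X=4) = C(8,4)·0.161^4·0.839^4 = 0.02331
P(X≥1) = 1 − 0.24552 = 0.75448
Ratio = 0.02331 / 0.75448 = 0.03089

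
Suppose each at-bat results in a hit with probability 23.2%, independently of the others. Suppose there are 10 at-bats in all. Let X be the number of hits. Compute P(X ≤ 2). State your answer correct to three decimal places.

0.580

X ~ Binomial(10, 0.232); P(X ≤ 2) = Σ C(10,k) p^k (1−p)^(10−k) over k:
  k=0: C(10,0)·0.232^0·0.768^10 = 0.07139
  k=1: C(10,1)·0.232^1·0.768^9 = 0.21564
  k=2: C(10,2)·0.232^2·0.768^8 = 0.29314
Total = 0.58017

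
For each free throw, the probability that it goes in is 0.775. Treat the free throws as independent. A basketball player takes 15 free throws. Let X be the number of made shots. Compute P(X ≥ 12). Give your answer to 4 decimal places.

X ~ Binomial(15, 0.775); P(X ≥ 12) = Σ C(15,k) p^k (1−p)^(15−k) over k:
  k=12: C(15,12)·0.775^12·0.225^3 = 0.243321
  k=13: C(15,13)·0.775^13·0.225^2 = 0.193409
  k=14: C(15,14)·0.775^14·0.225^1 = 0.095169
  k=15: C(15,15)·0.775^15·0.225^0 = 0.021854
Total = 0.553753

0.5538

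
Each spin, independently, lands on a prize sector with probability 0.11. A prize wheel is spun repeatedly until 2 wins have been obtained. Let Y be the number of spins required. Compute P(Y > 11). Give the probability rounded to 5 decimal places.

0.65482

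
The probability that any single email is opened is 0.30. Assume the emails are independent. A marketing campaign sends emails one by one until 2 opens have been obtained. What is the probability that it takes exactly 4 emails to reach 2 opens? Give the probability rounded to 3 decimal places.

Y = trial on which the second success occurs; negative binomial, r=2, p=0.30.
P(Y=4) = C(3,1) · p^2 · (1−p)^2
= 3 · 0.09 · 0.49 = 0.13230

0.132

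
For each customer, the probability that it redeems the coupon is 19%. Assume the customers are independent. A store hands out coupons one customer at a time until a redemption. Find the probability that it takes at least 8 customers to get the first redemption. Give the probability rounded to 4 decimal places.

0.2288

Y = number of customers to the first success; geometric, p = 0.19.
P(Y > 7) = P(first 7 all fail) = (1−p)^7 = 0.228768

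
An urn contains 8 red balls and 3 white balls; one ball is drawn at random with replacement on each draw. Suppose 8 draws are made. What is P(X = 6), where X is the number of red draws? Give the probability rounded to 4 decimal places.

X ~ Binomial(n=8, p=0.727273).
P(X=6) = C(8,6) · p^6 · (1−p)^2
= 28 · 0.14797 · 0.07438 = 0.308176

0.3082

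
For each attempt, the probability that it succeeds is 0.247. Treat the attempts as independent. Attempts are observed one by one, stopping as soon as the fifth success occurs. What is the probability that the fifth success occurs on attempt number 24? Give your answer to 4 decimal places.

0.0371

Y = trial on which the fifth success occurs; negative binomial, r=5, p=0.247.
P(Y=24) = C(23,4) · p^5 · (1−p)^19
= 8855 · 0.00091936 · 0.0045615 = 0.037135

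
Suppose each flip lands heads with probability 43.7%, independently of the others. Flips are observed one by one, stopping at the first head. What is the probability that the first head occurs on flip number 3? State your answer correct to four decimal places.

Geometric (trials to first success), p = 0.437.
P(Y = 3) = (1−p)^2 · p = 0.31697 · 0.437 = 0.138515

0.1385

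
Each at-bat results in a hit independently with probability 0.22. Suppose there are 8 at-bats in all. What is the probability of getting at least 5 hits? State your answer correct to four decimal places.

X ~ Binomial(8, 0.22); P(X ≥ 5) = Σ C(8,k) p^k (1−p)^(8−k) over k:
  k=5: C(8,5)·0.22^5·0.78^3 = 0.013696
  k=6: C(8,6)·0.22^6·0.78^2 = 0.001931
  k=7: C(8,7)·0.22^7·0.78^1 = 0.000156
  k=8: C(8,8)·0.22^8·0.78^0 = 0.000005
Total = 0.015788

0.0158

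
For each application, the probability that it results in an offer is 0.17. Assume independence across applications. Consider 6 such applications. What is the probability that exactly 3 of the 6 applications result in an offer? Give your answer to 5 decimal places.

0.05618

X ~ Binomial(n=6, p=0.17).
P(X=3) = C(6,3) · p^3 · (1−p)^3
= 20 · 0.004913 · 0.57179 = 0.0561838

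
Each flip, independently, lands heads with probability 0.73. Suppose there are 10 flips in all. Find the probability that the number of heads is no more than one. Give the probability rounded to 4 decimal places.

0.0001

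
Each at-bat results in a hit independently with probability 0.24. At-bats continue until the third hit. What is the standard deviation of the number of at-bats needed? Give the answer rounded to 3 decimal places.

6.292

Y = total at-bats until the third success; negative binomial with r=3, p=0.24.
SD(Y) = √[r(1−p)/p²] = √(39.58333) = 6.29153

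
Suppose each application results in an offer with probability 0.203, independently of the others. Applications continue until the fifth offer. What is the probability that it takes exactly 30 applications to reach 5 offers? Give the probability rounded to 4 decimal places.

0.0282

Y = trial on which the fifth success occurs; negative binomial, r=5, p=0.203.
P(Y=30) = C(29,4) · p^5 · (1−p)^25
= 23751 · 0.00034473 · 0.0034392 = 0.028159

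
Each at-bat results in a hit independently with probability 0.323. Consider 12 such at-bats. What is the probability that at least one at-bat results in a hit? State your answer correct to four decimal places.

P(at least one) = 1 − P(none) = 1 − (1 − 0.323)^12
= 1 − 0.009270 = 0.990730

0.9907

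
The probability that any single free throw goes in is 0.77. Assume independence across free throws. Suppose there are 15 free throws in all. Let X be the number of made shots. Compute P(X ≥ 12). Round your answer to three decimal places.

0.535

X ~ Binomial(15, 0.77); P(X ≥ 12) = Σ C(15,k) p^k (1−p)^(15−k) over k:
  k=12: C(15,12)·0.77^12·0.23^3 = 0.24048
  k=13: C(15,13)·0.77^13·0.23^2 = 0.18579
  k=14: C(15,14)·0.77^14·0.23^1 = 0.08886
  k=15: C(15,15)·0.77^15·0.23^0 = 0.01983
Total = 0.53496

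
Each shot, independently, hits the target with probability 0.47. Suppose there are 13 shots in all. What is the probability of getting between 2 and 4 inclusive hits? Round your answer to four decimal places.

X ~ Binomial(13, 0.47); P(2 ≤ X ≤ 4) = Σ C(13,k) p^k (1−p)^(13−k) over k:
  k=2: C(13,2)·0.47^2·0.53^11 = 0.015971
  k=3: C(13,3)·0.47^3·0.53^10 = 0.051930
  k=4: C(13,4)·0.47^4·0.53^9 = 0.115128
Total = 0.183029

0.1830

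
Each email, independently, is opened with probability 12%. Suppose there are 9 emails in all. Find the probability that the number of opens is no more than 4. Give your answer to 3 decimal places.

X ~ Binomial(9, 0.12); P(X ≤ 4) = Σ C(9,k) p^k (1−p)^(9−k) over k:
  k=0: C(9,0)·0.12^0·0.88^9 = 0.31648
  k=1: C(9,1)·0.12^1·0.88^8 = 0.38841
  k=2: C(9,2)·0.12^2·0.88^7 = 0.21186
  k=3: C(9,3)·0.12^3·0.88^6 = 0.06741
  k=4: C(9,4)·0.12^4·0.88^5 = 0.01379
Total = 0.99794

0.998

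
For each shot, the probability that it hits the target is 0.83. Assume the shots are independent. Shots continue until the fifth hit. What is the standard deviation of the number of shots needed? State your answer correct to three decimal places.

Y = total shots until the fifth success; negative binomial with r=5, p=0.83.
SD(Y) = √[r(1−p)/p²] = √(1.23385) = 1.11079

1.111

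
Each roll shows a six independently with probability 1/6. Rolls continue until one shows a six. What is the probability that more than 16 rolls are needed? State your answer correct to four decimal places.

Y = number of rolls to the first success; geometric, p = 0.166667.
P(Y > 16) = P(first 16 all fail) = (1−p)^16 = 0.054088

0.0541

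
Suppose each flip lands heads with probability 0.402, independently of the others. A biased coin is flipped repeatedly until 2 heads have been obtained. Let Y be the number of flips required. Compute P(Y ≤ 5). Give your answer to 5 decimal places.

Finishing within 5 flips ⇔ at least 2 successes in the first 5. With X ~ Binomial(5, 0.402), P(Y ≤ 5) = 1 − P(X ≤ 1).
  k=0: C(5,0)·0.402^0·0.598^5 = 0.0764726
  k=1: C(5,1)·0.402^1·0.598^4 = 0.2570400
1 − 0.3335127 = 0.6664873

0.66649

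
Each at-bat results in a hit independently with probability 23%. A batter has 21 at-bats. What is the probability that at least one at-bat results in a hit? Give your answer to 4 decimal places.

0.9959

P(at least one) = 1 − P(none) = 1 − (1 − 0.23)^21
= 1 − 0.004133 = 0.995867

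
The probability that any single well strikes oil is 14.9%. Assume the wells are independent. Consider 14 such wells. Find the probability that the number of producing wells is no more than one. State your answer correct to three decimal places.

X ~ Binomial(14, 0.149); P(X ≤ 1) = Σ C(14,k) p^k (1−p)^(14−k) over k:
  k=0: C(14,0)·0.149^0·0.851^14 = 0.10448
  k=1: C(14,1)·0.149^1·0.851^13 = 0.25609
Total = 0.36057

0.361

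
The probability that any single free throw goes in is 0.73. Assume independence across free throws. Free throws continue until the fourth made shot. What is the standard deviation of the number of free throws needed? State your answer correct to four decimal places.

Y = total free throws until the fourth success; negative binomial with r=4, p=0.73.
SD(Y) = √[r(1−p)/p²] = √(2.026647) = 1.423603

1.4236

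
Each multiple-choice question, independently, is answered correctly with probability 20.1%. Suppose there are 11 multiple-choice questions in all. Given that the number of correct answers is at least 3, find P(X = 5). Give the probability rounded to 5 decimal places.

0.10219

X ~ Binomial(11, 0.201). Want P(X=5 | X≥3) = P(X=5) / P(X≥3).
P(X=5) = C(11,5)·0.201^5·0.799^6 = 0.0394369
P(X≥3) = 1 − 0.0847256 − 0.2344534 − 0.2949007 = 0.3859203
Ratio = 0.0394369 / 0.3859203 = 0.1021893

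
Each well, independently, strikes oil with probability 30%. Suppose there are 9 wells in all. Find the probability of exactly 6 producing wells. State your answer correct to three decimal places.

0.021

X ~ Binomial(n=9, p=0.30).
P(X=6) = C(9,6) · p^6 · (1−p)^3
= 84 · 0.000729 · 0.343 = 0.02100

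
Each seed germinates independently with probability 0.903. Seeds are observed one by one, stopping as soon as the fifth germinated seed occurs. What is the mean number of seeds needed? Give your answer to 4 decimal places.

Y = total seeds until the fifth success; negative binomial with r=5, p=0.903.
E[Y] = r / p = 5 / 0.903 = 5.537099

5.5371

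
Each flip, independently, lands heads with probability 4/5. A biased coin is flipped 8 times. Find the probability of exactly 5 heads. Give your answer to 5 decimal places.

X ~ Binomial(n=8, p=0.80).
P(X=5) = C(8,5) · p^5 · (1−p)^3
= 56 · 0.32768 · 0.008 = 0.1468006

0.14680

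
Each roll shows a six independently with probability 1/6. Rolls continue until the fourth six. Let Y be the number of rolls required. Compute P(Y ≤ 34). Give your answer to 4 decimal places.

0.8413

Finishing within 34 rolls ⇔ at least 4 successes in the first 34. With X ~ Binomial(34, 0.166667), P(Y ≤ 34) = 1 − P(X ≤ 3).
  k=0: C(34,0)·0.166667^0·0.833333^34 = 0.002032
  k=1: C(34,1)·0.166667^1·0.833333^33 = 0.013815
  k=2: C(34,2)·0.166667^2·0.833333^32 = 0.045589
  k=3: C(34,3)·0.166667^3·0.833333^31 = 0.097257
1 − 0.158692 = 0.841308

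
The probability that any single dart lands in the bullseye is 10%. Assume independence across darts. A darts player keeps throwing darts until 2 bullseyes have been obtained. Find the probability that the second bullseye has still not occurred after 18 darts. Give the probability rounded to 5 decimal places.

0.45028

Needing more than 18 darts ⇔ fewer than 2 successes in the first 18. With X ~ Binomial(18, 0.10), P(Y > 18) = P(X ≤ 1).
  k=0: C(18,0)·0.10^0·0.90^18 = 0.1500946
  k=1: C(18,1)·0.10^1·0.90^17 = 0.3001893
P(X ≤ 1) = 0.4502839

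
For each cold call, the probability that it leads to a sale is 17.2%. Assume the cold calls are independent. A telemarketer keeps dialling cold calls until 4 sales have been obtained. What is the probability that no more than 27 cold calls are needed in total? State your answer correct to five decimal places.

Finishing within 27 cold calls ⇔ at least 4 successes in the first 27. With X ~ Binomial(27, 0.172), P(Y ≤ 27) = 1 − P(X ≤ 3).
  k=0: C(27,0)·0.172^0·0.828^27 = 0.0061210
  k=1: C(27,1)·0.172^1·0.828^26 = 0.0343306
  k=2: C(27,2)·0.172^2·0.828^25 = 0.0927091
  k=3: C(27,3)·0.172^3·0.828^24 = 0.1604868
1 − 0.2936474 = 0.7063526

0.70635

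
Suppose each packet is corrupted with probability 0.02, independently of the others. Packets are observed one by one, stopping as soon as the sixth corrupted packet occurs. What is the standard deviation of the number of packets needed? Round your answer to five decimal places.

Y = total packets until the sixth success; negative binomial with r=6, p=0.02.
SD(Y) = √[r(1−p)/p²] = √(14700.0000000) = 121.2435565

121.24356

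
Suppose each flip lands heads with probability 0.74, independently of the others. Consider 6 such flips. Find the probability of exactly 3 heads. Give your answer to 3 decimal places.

X ~ Binomial(n=6, p=0.74).
P(X=3) = C(6,3) · p^3 · (1−p)^3
= 20 · 0.40522 · 0.017576 = 0.14244

0.142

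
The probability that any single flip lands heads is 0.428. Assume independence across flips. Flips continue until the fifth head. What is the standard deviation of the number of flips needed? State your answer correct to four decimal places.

3.9513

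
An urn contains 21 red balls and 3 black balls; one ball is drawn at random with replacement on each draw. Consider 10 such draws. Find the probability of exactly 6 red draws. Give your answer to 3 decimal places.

X ~ Binomial(n=10, p=0.875).
P(X=6) = C(10,6) · p^6 · (1−p)^4
= 210 · 0.4488 · 0.00024414 = 0.02301

0.023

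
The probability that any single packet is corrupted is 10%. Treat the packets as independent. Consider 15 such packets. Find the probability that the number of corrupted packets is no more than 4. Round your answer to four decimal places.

0.9873

X ~ Binomial(15, 0.10); P(X ≤ 4) = Σ C(15,k) p^k (1−p)^(15−k) over k:
  k=0: C(15,0)·0.10^0·0.90^15 = 0.205891
  k=1: C(15,1)·0.10^1·0.90^14 = 0.343152
  k=2: C(15,2)·0.10^2·0.90^13 = 0.266896
  k=3: C(15,3)·0.10^3·0.90^12 = 0.128505
  k=4: C(15,4)·0.10^4·0.90^11 = 0.042835
Total = 0.987280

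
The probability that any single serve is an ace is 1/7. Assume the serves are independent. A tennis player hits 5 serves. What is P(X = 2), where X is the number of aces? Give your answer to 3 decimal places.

X ~ Binomial(n=5, p=0.142857).
P(X=2) = C(5,2) · p^2 · (1−p)^3
= 10 · 0.020408 · 0.62974 = 0.12852

0.129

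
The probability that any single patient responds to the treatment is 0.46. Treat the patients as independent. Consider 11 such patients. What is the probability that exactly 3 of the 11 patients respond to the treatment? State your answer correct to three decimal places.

0.116

X ~ Binomial(n=11, p=0.46).
P(X=3) = C(11,3) · p^3 · (1−p)^8
= 165 · 0.097336 · 0.0072302 = 0.11612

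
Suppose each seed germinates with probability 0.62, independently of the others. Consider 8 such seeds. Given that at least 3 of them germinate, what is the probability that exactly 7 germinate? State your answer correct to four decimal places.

0.1113

X ~ Binomial(8, 0.62). Want P(X=7 | X≥3) = P(X=7) / P(X≥3).
P(X=7) = C(8,7)·0.62^7·0.38^1 = 0.107057
P(X≥3) = 1 − 0.000435 − 0.005675 − 0.032407 = 0.961483
Ratio = 0.107057 / 0.961483 = 0.111346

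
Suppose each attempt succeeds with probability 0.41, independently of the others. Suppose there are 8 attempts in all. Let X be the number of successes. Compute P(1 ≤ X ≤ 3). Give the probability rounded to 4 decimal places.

0.5561

X ~ Binomial(8, 0.41); P(1 ≤ X ≤ 3) = Σ C(8,k) p^k (1−p)^(8−k) over k:
  k=1: C(8,1)·0.41^1·0.59^7 = 0.081628
  k=2: C(8,2)·0.41^2·0.59^6 = 0.198535
  k=3: C(8,3)·0.41^3·0.59^5 = 0.275930
Total = 0.556094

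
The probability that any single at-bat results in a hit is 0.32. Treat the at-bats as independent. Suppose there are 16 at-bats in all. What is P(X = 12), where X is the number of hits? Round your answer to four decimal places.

X ~ Binomial(n=16, p=0.32).
P(X=12) = C(16,12) · p^12 · (1−p)^4
= 1820 · 1.1529e-06 · 0.21381 = 0.000449

0.0004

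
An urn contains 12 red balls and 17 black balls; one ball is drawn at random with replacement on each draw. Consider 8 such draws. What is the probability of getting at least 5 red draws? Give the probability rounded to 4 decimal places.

X ~ Binomial(8, 0.413793); P(X ≥ 5) = Σ C(8,k) p^k (1−p)^(8−k) over k:
  k=5: C(8,5)·0.413793^5·0.586207^3 = 0.136854
  k=6: C(8,6)·0.413793^6·0.586207^2 = 0.048301
  k=7: C(8,7)·0.413793^7·0.586207^1 = 0.009741
  k=8: C(8,8)·0.413793^8·0.586207^0 = 0.000860
Total = 0.195756

0.1958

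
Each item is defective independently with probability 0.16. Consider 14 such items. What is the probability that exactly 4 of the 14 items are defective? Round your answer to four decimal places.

X ~ Binomial(n=14, p=0.16).
P(X=4) = C(14,4) · p^4 · (1−p)^10
= 1001 · 0.00065536 · 0.1749 = 0.114738

0.1147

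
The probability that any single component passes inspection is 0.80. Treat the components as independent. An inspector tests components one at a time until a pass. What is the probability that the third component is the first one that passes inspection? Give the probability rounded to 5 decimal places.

0.03200

Geometric (trials to first success), p = 0.80.
P(Y = 3) = (1−p)^2 · p = 0.04 · 0.80 = 0.0320000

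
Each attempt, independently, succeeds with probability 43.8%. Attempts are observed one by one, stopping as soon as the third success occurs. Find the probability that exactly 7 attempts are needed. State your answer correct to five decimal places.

Y = trial on which the third success occurs; negative binomial, r=3, p=0.438.
P(Y=7) = C(6,2) · p^3 · (1−p)^4
= 15 · 0.084028 · 0.099757 = 0.1257358

0.12574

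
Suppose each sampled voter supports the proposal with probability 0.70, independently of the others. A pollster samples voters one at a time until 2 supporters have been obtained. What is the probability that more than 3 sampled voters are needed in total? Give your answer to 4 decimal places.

0.2160

Needing more than 3 sampled voters ⇔ fewer than 2 successes in the first 3. With X ~ Binomial(3, 0.70), P(Y > 3) = P(X ≤ 1).
  k=0: C(3,0)·0.70^0·0.30^3 = 0.027000
  k=1: C(3,1)·0.70^1·0.30^2 = 0.189000
P(X ≤ 1) = 0.216000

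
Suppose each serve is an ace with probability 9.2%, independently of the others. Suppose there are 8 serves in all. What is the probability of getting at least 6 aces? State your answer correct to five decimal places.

0.00001

X ~ Binomial(8, 0.092); P(X ≥ 6) = Σ C(8,k) p^k (1−p)^(8−k) over k:
  k=6: C(8,6)·0.092^6·0.908^2 = 0.0000140
  k=7: C(8,7)·0.092^7·0.908^1 = 0.0000004
  k=8: C(8,8)·0.092^8·0.908^0 = 0.0000000
Total = 0.0000144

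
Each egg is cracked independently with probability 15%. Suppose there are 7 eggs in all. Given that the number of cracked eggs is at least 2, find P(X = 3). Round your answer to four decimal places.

0.2176

X ~ Binomial(7, 0.15). Want P(X=3 | X≥2) = P(X=3) / P(X≥2).
P(X=3) = C(7,3)·0.15^3·0.85^4 = 0.061662
P(X≥2) = 1 − 0.320577 − 0.396007 = 0.283416
Ratio = 0.061662 / 0.283416 = 0.217567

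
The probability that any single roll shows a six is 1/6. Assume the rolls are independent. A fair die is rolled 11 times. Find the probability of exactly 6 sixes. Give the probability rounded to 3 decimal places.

0.004

X ~ Binomial(n=11, p=0.166667).
P(X=6) = C(11,6) · p^6 · (1−p)^5
= 462 · 2.1433e-05 · 0.40188 = 0.00398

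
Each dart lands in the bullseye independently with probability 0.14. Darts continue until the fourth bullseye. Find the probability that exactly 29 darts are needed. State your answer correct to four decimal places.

Y = trial on which the fourth success occurs; negative binomial, r=4, p=0.14.
P(Y=29) = C(28,3) · p^4 · (1−p)^25
= 3276 · 0.00038416 · 0.023039 = 0.028995

0.0290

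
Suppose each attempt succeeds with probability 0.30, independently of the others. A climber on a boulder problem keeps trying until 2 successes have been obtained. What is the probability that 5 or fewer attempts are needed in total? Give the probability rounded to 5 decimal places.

0.47178

Finishing within 5 attempts ⇔ at least 2 successes in the first 5. With X ~ Binomial(5, 0.30), P(Y ≤ 5) = 1 − P(X ≤ 1).
  k=0: C(5,0)·0.30^0·0.70^5 = 0.1680700
  k=1: C(5,1)·0.30^1·0.70^4 = 0.3601500
1 − 0.5282200 = 0.4717800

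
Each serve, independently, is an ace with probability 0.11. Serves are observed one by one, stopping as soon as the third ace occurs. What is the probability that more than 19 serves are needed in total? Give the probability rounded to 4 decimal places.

0.6512

Needing more than 19 serves ⇔ fewer than 3 successes in the first 19. With X ~ Binomial(19, 0.11), P(Y > 19) = P(X ≤ 2).
  k=0: C(19,0)·0.11^0·0.89^19 = 0.109247
  k=1: C(19,1)·0.11^1·0.89^18 = 0.256547
  k=2: C(19,2)·0.11^2·0.89^17 = 0.285372
P(X ≤ 2) = 0.651166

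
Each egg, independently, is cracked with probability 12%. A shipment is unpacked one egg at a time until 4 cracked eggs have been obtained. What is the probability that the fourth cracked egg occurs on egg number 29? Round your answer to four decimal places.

0.0278

Y = trial on which the fourth success occurs; negative binomial, r=4, p=0.12.
P(Y=29) = C(28,3) · p^4 · (1−p)^25
= 3276 · 0.00020736 · 0.040932 = 0.027806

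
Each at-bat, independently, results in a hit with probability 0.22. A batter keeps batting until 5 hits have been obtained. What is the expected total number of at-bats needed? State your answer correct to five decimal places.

Y = total at-bats until the fifth success; negative binomial with r=5, p=0.22.
E[Y] = r / p = 5 / 0.22 = 22.7272727

22.72727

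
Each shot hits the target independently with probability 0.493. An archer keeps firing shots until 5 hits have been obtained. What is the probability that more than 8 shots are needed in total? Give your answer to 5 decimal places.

Needing more than 8 shots ⇔ fewer than 5 successes in the first 8. With X ~ Binomial(8, 0.493), P(Y > 8) = P(X ≤ 4).
  k=0: C(8,0)·0.493^0·0.507^8 = 0.0043658
  k=1: C(8,1)·0.493^1·0.507^7 = 0.0339620
  k=2: C(8,2)·0.493^2·0.507^6 = 0.1155845
  k=3: C(8,3)·0.493^3·0.507^5 = 0.2247856
  k=4: C(8,4)·0.493^4·0.507^4 = 0.2732232
P(X ≤ 4) = 0.6519211

0.65192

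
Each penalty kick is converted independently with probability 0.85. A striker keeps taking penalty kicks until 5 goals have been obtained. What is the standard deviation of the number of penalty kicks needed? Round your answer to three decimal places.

Y = total penalty kicks until the fifth success; negative binomial with r=5, p=0.85.
SD(Y) = √[r(1−p)/p²] = √(1.03806) = 1.01885

1.019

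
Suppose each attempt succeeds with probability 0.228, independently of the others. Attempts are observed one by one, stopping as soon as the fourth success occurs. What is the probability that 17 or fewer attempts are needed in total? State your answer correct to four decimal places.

0.5650

Finishing within 17 attempts ⇔ at least 4 successes in the first 17. With X ~ Binomial(17, 0.228), P(Y ≤ 17) = 1 − P(X ≤ 3).
  k=0: C(17,0)·0.228^0·0.772^17 = 0.012288
  k=1: C(17,1)·0.228^1·0.772^16 = 0.061697
  k=2: C(17,2)·0.228^2·0.772^15 = 0.145770
  k=3: C(17,3)·0.228^3·0.772^14 = 0.215256
1 − 0.435011 = 0.564989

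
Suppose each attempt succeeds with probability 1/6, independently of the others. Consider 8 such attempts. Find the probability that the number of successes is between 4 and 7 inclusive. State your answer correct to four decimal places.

0.0307

X ~ Binomial(8, 0.166667); P(4 ≤ X ≤ 7) = Σ C(8,k) p^k (1−p)^(8−k) over k:
  k=4: C(8,4)·0.166667^4·0.833333^4 = 0.026048
  k=5: C(8,5)·0.166667^5·0.833333^3 = 0.004168
  k=6: C(8,6)·0.166667^6·0.833333^2 = 0.000417
  k=7: C(8,7)·0.166667^7·0.833333^1 = 0.000024
Total = 0.030656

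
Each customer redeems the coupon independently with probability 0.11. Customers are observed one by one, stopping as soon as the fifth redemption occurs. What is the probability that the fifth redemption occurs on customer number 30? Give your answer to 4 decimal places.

0.0208

Y = trial on which the fifth success occurs; negative binomial, r=5, p=0.11.
P(Y=30) = C(29,4) · p^5 · (1−p)^25
= 23751 · 1.6105e-05 · 0.054294 = 0.020768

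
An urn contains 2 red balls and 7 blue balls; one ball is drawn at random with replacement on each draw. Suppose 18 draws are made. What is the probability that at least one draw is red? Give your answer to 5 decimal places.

0.98915

P(at least one) = 1 − P(none) = 1 − (1 − 0.222222)^18
= 1 − 0.0108492 = 0.9891508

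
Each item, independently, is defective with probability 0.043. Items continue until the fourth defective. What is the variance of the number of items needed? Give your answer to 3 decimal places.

2070.308

Y = total items until the fourth success; negative binomial with r=4, p=0.043.
Var(Y) = r(1−p)/p² = 4·0.957 / 0.043² = 2070.30827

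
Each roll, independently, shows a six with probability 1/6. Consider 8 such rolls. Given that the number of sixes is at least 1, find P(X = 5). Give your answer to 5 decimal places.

X ~ Binomial(8, 0.166667). Want P(X=5 | X≥1) = P(X=5) / P(X≥1).
P(X=5) = C(8,5)·0.166667^5·0.833333^3 = 0.0041676
P(X≥1) = 1 − 0.2325680 = 0.7674320
Ratio = 0.0041676 / 0.7674320 = 0.0054306

0.00543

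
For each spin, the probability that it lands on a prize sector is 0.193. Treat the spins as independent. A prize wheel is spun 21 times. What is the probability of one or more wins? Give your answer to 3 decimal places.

0.989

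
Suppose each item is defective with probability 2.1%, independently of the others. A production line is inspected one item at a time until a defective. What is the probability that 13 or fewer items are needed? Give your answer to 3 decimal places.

0.241

Y = number of items to the first success; geometric, p = 0.021.
P(Y ≤ 13) = 1 − (1−p)^13 = 1 − 0.75888 = 0.24112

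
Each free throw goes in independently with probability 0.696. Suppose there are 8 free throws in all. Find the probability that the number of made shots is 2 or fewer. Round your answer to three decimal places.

X ~ Binomial(8, 0.696); P(X ≤ 2) = Σ C(8,k) p^k (1−p)^(8−k) over k:
  k=0: C(8,0)·0.696^0·0.304^8 = 0.00007
  k=1: C(8,1)·0.696^1·0.304^7 = 0.00134
  k=2: C(8,2)·0.696^2·0.304^6 = 0.01071
Total = 0.01211

0.012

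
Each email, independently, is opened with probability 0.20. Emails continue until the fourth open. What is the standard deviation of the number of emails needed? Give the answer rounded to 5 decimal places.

Y = total emails until the fourth success; negative binomial with r=4, p=0.20.
SD(Y) = √[r(1−p)/p²] = √(80.0000000) = 8.9442719

8.94427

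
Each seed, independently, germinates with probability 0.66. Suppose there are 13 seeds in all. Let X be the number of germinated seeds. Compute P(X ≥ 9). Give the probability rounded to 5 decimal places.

0.53138

X ~ Binomial(13, 0.66); P(X ≥ 9) = Σ C(13,k) p^k (1−p)^(13−k) over k:
  k=9: C(13,9)·0.66^9·0.34^4 = 0.2270477
  k=10: C(13,10)·0.66^10·0.34^3 = 0.1762959
  k=11: C(13,11)·0.66^11·0.34^2 = 0.0933331
  k=12: C(13,12)·0.66^12·0.34^1 = 0.0301960
  k=13: C(13,13)·0.66^13·0.34^0 = 0.0045089
Total = 0.5313816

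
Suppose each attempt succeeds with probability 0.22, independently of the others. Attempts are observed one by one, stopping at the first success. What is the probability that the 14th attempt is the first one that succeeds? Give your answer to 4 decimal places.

Geometric (trials to first success), p = 0.22.
P(Y = 14) = (1−p)^13 · p = 0.039558 · 0.22 = 0.008703

0.0087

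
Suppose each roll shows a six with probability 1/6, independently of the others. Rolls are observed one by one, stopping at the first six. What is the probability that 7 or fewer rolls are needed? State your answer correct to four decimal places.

0.7209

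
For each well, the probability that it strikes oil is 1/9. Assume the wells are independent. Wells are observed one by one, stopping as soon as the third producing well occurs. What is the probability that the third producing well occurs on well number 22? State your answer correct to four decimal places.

0.0307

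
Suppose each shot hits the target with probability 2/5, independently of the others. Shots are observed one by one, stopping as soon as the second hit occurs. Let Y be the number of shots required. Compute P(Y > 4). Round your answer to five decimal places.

0.47520

Needing more than 4 shots ⇔ fewer than 2 successes in the first 4. With X ~ Binomial(4, 0.40), P(Y > 4) = P(X ≤ 1).
  k=0: C(4,0)·0.40^0·0.60^4 = 0.1296000
  k=1: C(4,1)·0.40^1·0.60^3 = 0.3456000
P(X ≤ 1) = 0.4752000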